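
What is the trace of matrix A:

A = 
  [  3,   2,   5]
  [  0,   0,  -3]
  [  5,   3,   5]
8

tr(A) = 3 + 0 + 5 = 8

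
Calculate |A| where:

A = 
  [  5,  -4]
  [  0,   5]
For a 2×2 matrix, det = ad - bc = (5)(5) - (-4)(0) = 25

det(A) = 25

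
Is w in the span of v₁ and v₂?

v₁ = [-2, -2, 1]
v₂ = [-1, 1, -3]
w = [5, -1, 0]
No

Form the augmented matrix and row-reduce:
[v₁|v₂|w] = 
  [ -2,  -1,   5]
  [ -2,   1,  -1]
  [  1,  -3,   0]
R2 → R2 - (1)·R1
R3 → R3 + (1/2)·R1
R3 → R3 + (7/4)·R2
REF = 
  [ -2,  -1,   5]
  [  0,   2,  -6]
  [  0,   0,  -8]

Row 3 reads [0 0 | -8], i.e. 0 = -8, so the system is inconsistent and w ∉ span{v₁, v₂}.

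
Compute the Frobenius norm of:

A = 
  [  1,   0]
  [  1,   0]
||A||_F = 1.414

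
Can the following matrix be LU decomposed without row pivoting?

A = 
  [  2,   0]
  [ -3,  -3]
Yes.
A[1,1] = 2 ≠ 0, so Gaussian elimination proceeds without a row swap: multiplier ℓ₂₁ = (-3)/(2) = -3/2, and U[2,2] = -3 - (-3/2)(0) = -3.
L = 
  [   1,    0]
  [-3/2,    1]
U = 
  [  2,   0]
  [  0,  -3]
Check row 2 of LU: [(-3/2)(2), (-3/2)(0) + (-3)] = [-3, -3] = row 2 of A ✓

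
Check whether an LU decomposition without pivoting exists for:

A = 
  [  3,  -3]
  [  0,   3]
Yes.
A[1,1] = 3 ≠ 0, so Gaussian elimination proceeds without a row swap: multiplier ℓ₂₁ = (0)/(3) = 0, and U[2,2] = 3 - (0)(-3) = 3.
L = 
  [  1,   0]
  [  0,   1]
U = 
  [  3,  -3]
  [  0,   3]
Check row 2 of LU: [(0)(3), (0)(-3) + 3] = [0, 3] = row 2 of A ✓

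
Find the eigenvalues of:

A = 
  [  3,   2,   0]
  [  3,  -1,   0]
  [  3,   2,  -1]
Characteristic polynomial: det(λI - A) = λ³ - λ² - 11λ - 9
Testing integer divisors of the constant term: p(-1) = 0, so (λ + 1) is a factor:
p(λ) = (λ + 1)(λ² - 2λ - 9)
λ² - 2λ - 9 = 0  ⇒  λ = (2 ± √((-2)² - 4·(-9)))/2 = (2 ± √(40))/2
  = 1 + √10,  1 - √10

λ = -1, 1 + √10, 1 - √10  (≈ -1, 4.162, -2.162)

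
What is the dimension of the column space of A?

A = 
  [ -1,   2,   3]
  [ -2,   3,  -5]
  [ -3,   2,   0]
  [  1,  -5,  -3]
Row reduce:
R2 → R2 - (2)·R1
R3 → R3 - (3)·R1
R4 → R4 + (1)·R1
R3 → R3 - (4)·R2
R4 → R4 - (3)·R2
R4 → R4 - (33/35)·R3
REF = 
  [ -1,   2,   3]
  [  0,  -1, -11]
  [  0,   0,  35]
  [  0,   0,   0]
Pivot columns: 1, 2, 3 → 3 pivots.
dim(Col(A)) = number of pivot columns = 3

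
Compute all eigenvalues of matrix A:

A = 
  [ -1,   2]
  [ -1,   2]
λ = 1, 0

tr(A) = 1, det(A) = 0
Characteristic polynomial: λ² - tr(A)λ + det(A) = λ² - λ
λ² - λ = λ(λ - 1)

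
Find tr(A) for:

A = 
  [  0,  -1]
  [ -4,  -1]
-1

tr(A) = 0 + -1 = -1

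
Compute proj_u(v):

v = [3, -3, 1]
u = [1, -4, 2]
v·u = (3)(1) + (-3)(-4) + (1)(2) = 17
u·u = (1)² + (-4)² + (2)² = 21
proj_u(v) = (v·u / u·u) × u = (17/21) × u

proj_u(v) = [17/21, -68/21, 34/21]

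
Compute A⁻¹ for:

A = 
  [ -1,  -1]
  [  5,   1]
det(A) = (-1)(1) - (-1)(5) = 4
For a 2×2 matrix, A⁻¹ = (1/det(A)) · [[d, -b], [-c, a]]
    = (1/4) · [[1, 1], [-5, -1]]

A⁻¹ = 
  [ 1/4,  1/4]
  [-5/4, -1/4]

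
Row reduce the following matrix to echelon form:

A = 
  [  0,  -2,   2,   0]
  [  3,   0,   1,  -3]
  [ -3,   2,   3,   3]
Row operations:
Swap R1 ↔ R2
R3 → R3 + (1)·R1
R3 → R3 + (1)·R2

Resulting echelon form:
REF = 
  [  3,   0,   1,  -3]
  [  0,  -2,   2,   0]
  [  0,   0,   6,   0]

Rank = 3 (number of non-zero pivot rows).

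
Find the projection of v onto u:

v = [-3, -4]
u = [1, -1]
v·u = (-3)(1) + (-4)(-1) = 1
u·u = (1)² + (-1)² = 2
proj_u(v) = (v·u / u·u) × u = (1/2) × u

proj_u(v) = [1/2, -1/2]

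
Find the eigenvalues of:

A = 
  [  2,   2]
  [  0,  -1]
λ = 2, -1

tr(A) = 1, det(A) = -2
Characteristic polynomial: λ² - tr(A)λ + det(A) = λ² - λ - 2
λ² - λ - 2 = (λ + 1)(λ - 2)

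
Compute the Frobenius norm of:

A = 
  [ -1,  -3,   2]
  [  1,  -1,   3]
||A||_F = 5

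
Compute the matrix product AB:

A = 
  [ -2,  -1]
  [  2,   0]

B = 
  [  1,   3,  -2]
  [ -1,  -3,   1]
A is 2×2 and B is 2×3, so AB is 2×3. Each entry is (row of A)·(column of B):
AB[1,1] = (-2)(1) + (-1)(-1) = -1
AB[1,2] = (-2)(3) + (-1)(-3) = -3
AB[1,3] = (-2)(-2) + (-1)(1) = 3
AB[2,1] = (2)(1) + (0)(-1) = 2
AB[2,2] = (2)(3) + (0)(-3) = 6
AB[2,3] = (2)(-2) + (0)(1) = -4

AB = 
  [ -1,  -3,   3]
  [  2,   6,  -4]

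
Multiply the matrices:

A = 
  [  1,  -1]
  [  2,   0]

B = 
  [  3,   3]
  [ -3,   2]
AB = 
  [  6,   1]
  [  6,   6]

A is 2×2 and B is 2×2, so AB is 2×2. Each entry is (row of A)·(column of B):
AB[1,1] = (1)(3) + (-1)(-3) = 6
AB[1,2] = (1)(3) + (-1)(2) = 1
AB[2,1] = (2)(3) + (0)(-3) = 6
AB[2,2] = (2)(3) + (0)(2) = 6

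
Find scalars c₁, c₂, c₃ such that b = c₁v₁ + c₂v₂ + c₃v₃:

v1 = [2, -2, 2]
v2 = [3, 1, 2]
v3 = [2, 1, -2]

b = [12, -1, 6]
c1 = 2, c2 = 2, c3 = 1

b = 2·v1 + 2·v2 + 1·v3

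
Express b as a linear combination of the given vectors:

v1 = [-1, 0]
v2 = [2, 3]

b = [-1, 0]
c1 = 1, c2 = 0

b = 1·v1 + 0·v2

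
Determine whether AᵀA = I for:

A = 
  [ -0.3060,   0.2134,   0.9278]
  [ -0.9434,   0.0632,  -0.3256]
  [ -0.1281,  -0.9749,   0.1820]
Yes

AᵀA = 
  [  1,   0,   0]
  [  0,   1,   0]
  [  0,   0,   1]
≈ I (equal to I up to the 4-dp rounding of the entries)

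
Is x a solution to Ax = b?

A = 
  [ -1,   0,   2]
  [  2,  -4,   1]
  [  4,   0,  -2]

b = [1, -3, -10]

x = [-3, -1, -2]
No

Ax = [-1, -4, -8] ≠ b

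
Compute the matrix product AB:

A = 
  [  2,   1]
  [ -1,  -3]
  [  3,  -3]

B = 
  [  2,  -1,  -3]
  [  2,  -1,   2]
A is 3×2 and B is 2×3, so AB is 3×3. Each entry is (row of A)·(column of B):
AB[1,1] = (2)(2) + (1)(2) = 6
AB[1,2] = (2)(-1) + (1)(-1) = -3
AB[1,3] = (2)(-3) + (1)(2) = -4
AB[2,1] = (-1)(2) + (-3)(2) = -8
AB[2,2] = (-1)(-1) + (-3)(-1) = 4
AB[2,3] = (-1)(-3) + (-3)(2) = -3
AB[3,1] = (3)(2) + (-3)(2) = 0
AB[3,2] = (3)(-1) + (-3)(-1) = 0
AB[3,3] = (3)(-3) + (-3)(2) = -15

AB = 
  [  6,  -3,  -4]
  [ -8,   4,  -3]
  [  0,   0, -15]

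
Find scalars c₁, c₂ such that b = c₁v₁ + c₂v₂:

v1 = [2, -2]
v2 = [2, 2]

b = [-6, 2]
c1 = -2, c2 = -1

b = -2·v1 + -1·v2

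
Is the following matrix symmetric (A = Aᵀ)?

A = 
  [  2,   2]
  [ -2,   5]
No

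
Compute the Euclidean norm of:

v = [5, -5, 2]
7.348

||v||₂ = √((5)² + (-5)² + (2)²) = √54 = 7.348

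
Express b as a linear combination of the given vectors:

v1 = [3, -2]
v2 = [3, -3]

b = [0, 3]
c1 = 3, c2 = -3

b = 3·v1 + -3·v2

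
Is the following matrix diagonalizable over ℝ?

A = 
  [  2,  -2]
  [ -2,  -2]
Yes

tr(A) = 0, det(A) = -8
Characteristic polynomial: λ² - tr(A)λ + det(A) = λ² - 8
λ² - 8 = 0  ⇒  λ = (0 ± √((0)² - 4·(-8)))/2 = (0 ± √(32))/2
  = 2√2,  -2√2
Eigenvalues: 2√2, -2√2  (≈ 2.828, -2.828)
The two irrational eigenvalues are distinct (simple), so each has alg. mult. = geom. mult. = 1.
Sum of geometric multiplicities equals n, so A has n independent eigenvectors.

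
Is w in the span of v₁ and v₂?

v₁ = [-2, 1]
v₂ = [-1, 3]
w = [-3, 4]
Yes

Form the augmented matrix and row-reduce:
[v₁|v₂|w] = 
  [ -2,  -1,  -3]
  [  1,   3,   4]
R2 → R2 + (1/2)·R1
REF = 
  [ -2,  -1,  -3]
  [  0, 5/2, 5/2]

No row of the form [0 0 | nonzero], so the system is consistent. Back-substitution gives c₁ = 1, c₂ = 1: w = (1)·v₁ + (1)·v₂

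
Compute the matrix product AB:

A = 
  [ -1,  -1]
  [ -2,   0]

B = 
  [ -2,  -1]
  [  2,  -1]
AB = 
  [  0,   2]
  [  4,   2]

A is 2×2 and B is 2×2, so AB is 2×2. Each entry is (row of A)·(column of B):
AB[1,1] = (-1)(-2) + (-1)(2) = 0
AB[1,2] = (-1)(-1) + (-1)(-1) = 2
AB[2,1] = (-2)(-2) + (0)(2) = 4
AB[2,2] = (-2)(-1) + (0)(-1) = 2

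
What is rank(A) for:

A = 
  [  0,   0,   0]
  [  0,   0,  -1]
rank(A) = 1

Row reduce:
Swap R1 ↔ R2
REF = 
  [  0,   0,  -1]
  [  0,   0,   0]
Pivot columns: 3 → 1 pivot.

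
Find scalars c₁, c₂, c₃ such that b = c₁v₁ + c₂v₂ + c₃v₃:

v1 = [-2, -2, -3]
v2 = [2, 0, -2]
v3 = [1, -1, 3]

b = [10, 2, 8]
c1 = -2, c2 = 2, c3 = 2

b = -2·v1 + 2·v2 + 2·v3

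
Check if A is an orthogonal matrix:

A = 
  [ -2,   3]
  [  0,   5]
No

AᵀA = 
  [  4,  -6]
  [ -6,  34]
≠ I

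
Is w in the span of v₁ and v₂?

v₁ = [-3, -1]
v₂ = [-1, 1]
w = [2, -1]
Yes

Form the augmented matrix and row-reduce:
[v₁|v₂|w] = 
  [ -3,  -1,   2]
  [ -1,   1,  -1]
R2 → R2 - (1/3)·R1
REF = 
  [  -3,   -1,    2]
  [   0,  4/3, -5/3]

No row of the form [0 0 | nonzero], so the system is consistent. Back-substitution gives c₁ = -1/4, c₂ = -5/4: w = (-1/4)·v₁ + (-5/4)·v₂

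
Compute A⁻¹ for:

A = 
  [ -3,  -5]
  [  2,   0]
det(A) = (-3)(0) - (-5)(2) = 10
For a 2×2 matrix, A⁻¹ = (1/det(A)) · [[d, -b], [-c, a]]
    = (1/10) · [[0, 5], [-2, -3]]

A⁻¹ = 
  [    0,   1/2]
  [ -1/5, -3/10]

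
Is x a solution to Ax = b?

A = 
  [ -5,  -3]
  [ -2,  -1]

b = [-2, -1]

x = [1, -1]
Yes

Ax = [-2, -1] = b ✓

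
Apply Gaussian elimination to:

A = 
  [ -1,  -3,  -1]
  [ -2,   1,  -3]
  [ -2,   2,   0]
Row operations:
R2 → R2 - (2)·R1
R3 → R3 - (2)·R1
R3 → R3 - (8/7)·R2

Resulting echelon form:
REF = 
  [  -1,   -3,   -1]
  [   0,    7,   -1]
  [   0,    0, 22/7]

Rank = 3 (number of non-zero pivot rows).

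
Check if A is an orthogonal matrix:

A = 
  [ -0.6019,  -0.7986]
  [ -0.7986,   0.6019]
Yes

AᵀA = 
  [  1,   0]
  [  0,   1]
≈ I (equal to I up to the 4-dp rounding of the entries)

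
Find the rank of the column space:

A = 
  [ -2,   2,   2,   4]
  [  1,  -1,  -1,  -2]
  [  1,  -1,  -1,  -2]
dim(Col(A)) = 1

Row reduce:
R2 → R2 + (1/2)·R1
R3 → R3 + (1/2)·R1
REF = 
  [ -2,   2,   2,   4]
  [  0,   0,   0,   0]
  [  0,   0,   0,   0]
Pivot columns: 1 → 1 pivot.
dim(Col(A)) = number of pivot columns = 1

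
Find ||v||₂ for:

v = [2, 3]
3.606

||v||₂ = √((2)² + (3)²) = √13 = 3.606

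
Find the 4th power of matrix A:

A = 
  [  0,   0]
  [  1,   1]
A^4 = 
  [  0,   0]
  [  1,   1]

A² = A·A:
A²[1,1] = (0)(0) + (0)(1) = 0
A²[1,2] = (0)(0) + (0)(1) = 0
A²[2,1] = (1)(0) + (1)(1) = 1
A²[2,2] = (1)(0) + (1)(1) = 1
A² = 
  [  0,   0]
  [  1,   1]

A^3 = A^2·A:
A^3[1,1] = (0)(0) + (0)(1) = 0
A^3[1,2] = (0)(0) + (0)(1) = 0
A^3[2,1] = (1)(0) + (1)(1) = 1
A^3[2,2] = (1)(0) + (1)(1) = 1
A^3 = 
  [  0,   0]
  [  1,   1]

A^4 = A^3·A:
A^4[1,1] = (0)(0) + (0)(1) = 0
A^4[1,2] = (0)(0) + (0)(1) = 0
A^4[2,1] = (1)(0) + (1)(1) = 1
A^4[2,2] = (1)(0) + (1)(1) = 1
A^4 = 
  [  0,   0]
  [  1,   1]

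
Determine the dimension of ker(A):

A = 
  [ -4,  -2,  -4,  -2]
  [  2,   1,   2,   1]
nullity(A) = 3

Row reduce:
R2 → R2 + (1/2)·R1
REF = 
  [ -4,  -2,  -4,  -2]
  [  0,   0,   0,   0]
Pivot columns: 1 → 1 pivot.
rank(A) = 1, so nullity(A) = 4 - 1 = 3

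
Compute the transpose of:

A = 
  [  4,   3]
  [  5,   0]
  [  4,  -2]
Aᵀ = 
  [  4,   5,   4]
  [  3,   0,  -2]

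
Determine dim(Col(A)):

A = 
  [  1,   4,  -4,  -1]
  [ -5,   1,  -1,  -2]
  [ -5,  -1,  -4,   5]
Row reduce:
R2 → R2 + (5)·R1
R3 → R3 + (5)·R1
R3 → R3 - (19/21)·R2
REF = 
  [   1,    4,   -4,   -1]
  [   0,   21,  -21,   -7]
  [   0,    0,   -5, 19/3]
Pivot columns: 1, 2, 3 → 3 pivots.
dim(Col(A)) = number of pivot columns = 3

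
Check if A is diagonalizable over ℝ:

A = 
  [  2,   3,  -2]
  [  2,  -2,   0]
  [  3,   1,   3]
No

Characteristic polynomial: det(λI - A) = λ³ - 3λ² - 4λ + 46
By the rational root theorem any rational root is an integer dividing 46; none of those is a root, so p(λ) has no rational roots and hence (being an irreducible cubic) no repeated roots.
Discriminant of the cubic: Δ = -41828
Δ < 0 ⇒ one real eigenvalue and a complex-conjugate pair: λ ≈ 3.047 + 2.361i, 3.047 - 2.361i, -3.095
Has complex eigenvalues (not diagonalizable over ℝ).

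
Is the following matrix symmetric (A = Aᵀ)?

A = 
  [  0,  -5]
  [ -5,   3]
Yes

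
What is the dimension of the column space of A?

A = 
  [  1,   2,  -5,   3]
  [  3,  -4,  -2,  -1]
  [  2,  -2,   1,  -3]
Row reduce:
R2 → R2 - (3)·R1
R3 → R3 - (2)·R1
R3 → R3 - (3/5)·R2
REF = 
  [   1,    2,   -5,    3]
  [   0,  -10,   13,  -10]
  [   0,    0, 16/5,   -3]
Pivot columns: 1, 2, 3 → 3 pivots.
dim(Col(A)) = number of pivot columns = 3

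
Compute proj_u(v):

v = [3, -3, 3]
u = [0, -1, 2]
proj_u(v) = [0, -9/5, 18/5]

v·u = (3)(0) + (-3)(-1) + (3)(2) = 9
u·u = (0)² + (-1)² + (2)² = 5
proj_u(v) = (v·u / u·u) × u = (9/5) × u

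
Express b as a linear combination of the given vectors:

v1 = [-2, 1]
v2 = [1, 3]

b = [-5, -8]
c1 = 1, c2 = -3

b = 1·v1 + -3·v2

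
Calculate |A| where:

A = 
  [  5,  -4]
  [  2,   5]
33

For a 2×2 matrix, det = ad - bc = (5)(5) - (-4)(2) = 33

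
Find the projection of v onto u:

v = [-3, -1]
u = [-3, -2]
proj_u(v) = [-33/13, -22/13]

v·u = (-3)(-3) + (-1)(-2) = 11
u·u = (-3)² + (-2)² = 13
proj_u(v) = (v·u / u·u) × u = (11/13) × u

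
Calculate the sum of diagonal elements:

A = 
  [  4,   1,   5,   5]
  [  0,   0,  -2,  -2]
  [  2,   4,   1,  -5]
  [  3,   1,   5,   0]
5

tr(A) = 4 + 0 + 1 + 0 = 5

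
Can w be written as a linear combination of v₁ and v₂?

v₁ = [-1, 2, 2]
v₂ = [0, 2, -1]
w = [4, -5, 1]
No

Form the augmented matrix and row-reduce:
[v₁|v₂|w] = 
  [ -1,   0,   4]
  [  2,   2,  -5]
  [  2,  -1,   1]
R2 → R2 + (2)·R1
R3 → R3 + (2)·R1
R3 → R3 + (1/2)·R2
REF = 
  [  -1,    0,    4]
  [   0,    2,    3]
  [   0,    0, 21/2]

Row 3 reads [0 0 | 21/2], i.e. 0 = 21/2, so the system is inconsistent and w ∉ span{v₁, v₂}.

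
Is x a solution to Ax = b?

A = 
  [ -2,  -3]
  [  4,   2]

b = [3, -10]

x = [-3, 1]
Yes

Ax = [3, -10] = b ✓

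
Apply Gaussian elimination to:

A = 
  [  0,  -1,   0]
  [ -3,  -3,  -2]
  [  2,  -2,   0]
Row operations:
Swap R1 ↔ R2
R3 → R3 + (2/3)·R1
R3 → R3 - (4)·R2

Resulting echelon form:
REF = 
  [  -3,   -3,   -2]
  [   0,   -1,    0]
  [   0,    0, -4/3]

Rank = 3 (number of non-zero pivot rows).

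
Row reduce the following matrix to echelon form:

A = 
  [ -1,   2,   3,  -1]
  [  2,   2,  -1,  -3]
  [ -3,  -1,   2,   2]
Row operations:
R2 → R2 + (2)·R1
R3 → R3 - (3)·R1
R3 → R3 + (7/6)·R2

Resulting echelon form:
REF = 
  [  -1,    2,    3,   -1]
  [   0,    6,    5,   -5]
  [   0,    0, -7/6, -5/6]

Rank = 3 (number of non-zero pivot rows).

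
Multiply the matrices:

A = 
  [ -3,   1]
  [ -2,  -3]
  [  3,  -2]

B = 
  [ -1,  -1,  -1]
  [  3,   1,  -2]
A is 3×2 and B is 2×3, so AB is 3×3. Each entry is (row of A)·(column of B):
AB[1,1] = (-3)(-1) + (1)(3) = 6
AB[1,2] = (-3)(-1) + (1)(1) = 4
AB[1,3] = (-3)(-1) + (1)(-2) = 1
AB[2,1] = (-2)(-1) + (-3)(3) = -7
AB[2,2] = (-2)(-1) + (-3)(1) = -1
AB[2,3] = (-2)(-1) + (-3)(-2) = 8
AB[3,1] = (3)(-1) + (-2)(3) = -9
AB[3,2] = (3)(-1) + (-2)(1) = -5
AB[3,3] = (3)(-1) + (-2)(-2) = 1

AB = 
  [  6,   4,   1]
  [ -7,  -1,   8]
  [ -9,  -5,   1]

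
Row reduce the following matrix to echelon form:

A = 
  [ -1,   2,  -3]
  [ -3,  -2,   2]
Row operations:
R2 → R2 - (3)·R1

Resulting echelon form:
REF = 
  [ -1,   2,  -3]
  [  0,  -8,  11]

Rank = 2 (number of non-zero pivot rows).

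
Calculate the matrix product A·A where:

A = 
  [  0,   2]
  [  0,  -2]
A² = A·A:
A²[1,1] = (0)(0) + (2)(0) = 0
A²[1,2] = (0)(2) + (2)(-2) = -4
A²[2,1] = (0)(0) + (-2)(0) = 0
A²[2,2] = (0)(2) + (-2)(-2) = 4
A² = 
  [  0,  -4]
  [  0,   4]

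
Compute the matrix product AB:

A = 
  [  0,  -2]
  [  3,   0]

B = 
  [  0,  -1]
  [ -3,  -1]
AB = 
  [  6,   2]
  [  0,  -3]

A is 2×2 and B is 2×2, so AB is 2×2. Each entry is (row of A)·(column of B):
AB[1,1] = (0)(0) + (-2)(-3) = 6
AB[1,2] = (0)(-1) + (-2)(-1) = 2
AB[2,1] = (3)(0) + (0)(-3) = 0
AB[2,2] = (3)(-1) + (0)(-1) = -3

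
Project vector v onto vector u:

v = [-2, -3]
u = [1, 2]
proj_u(v) = [-8/5, -16/5]

v·u = (-2)(1) + (-3)(2) = -8
u·u = (1)² + (2)² = 5
proj_u(v) = (v·u / u·u) × u = (-8/5) × u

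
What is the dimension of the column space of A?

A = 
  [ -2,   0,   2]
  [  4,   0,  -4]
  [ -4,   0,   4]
dim(Col(A)) = 1

Row reduce:
R2 → R2 + (2)·R1
R3 → R3 - (2)·R1
REF = 
  [ -2,   0,   2]
  [  0,   0,   0]
  [  0,   0,   0]
Pivot columns: 1 → 1 pivot.
dim(Col(A)) = number of pivot columns = 1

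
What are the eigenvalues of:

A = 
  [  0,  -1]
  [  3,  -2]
λ = -1 + i√2, -1 - i√2  (≈ -1 + 1.414i, -1 - 1.414i)

tr(A) = -2, det(A) = 3
Characteristic polynomial: λ² - tr(A)λ + det(A) = λ² + 2λ + 3
λ² + 2λ + 3 = 0  ⇒  λ = (-2 ± √((2)² - 4·(3)))/2 = (-2 ± √(-8))/2
  = -1 + i√2,  -1 - i√2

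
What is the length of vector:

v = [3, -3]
4.243

||v||₂ = √((3)² + (-3)²) = √18 = 4.243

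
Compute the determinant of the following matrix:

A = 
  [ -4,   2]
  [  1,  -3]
For a 2×2 matrix, det = ad - bc = (-4)(-3) - (2)(1) = 10

det(A) = 10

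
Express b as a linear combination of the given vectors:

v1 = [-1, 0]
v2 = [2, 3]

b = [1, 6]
c1 = 3, c2 = 2

b = 3·v1 + 2·v2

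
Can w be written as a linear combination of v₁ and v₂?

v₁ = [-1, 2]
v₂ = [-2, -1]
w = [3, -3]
Yes

Form the augmented matrix and row-reduce:
[v₁|v₂|w] = 
  [ -1,  -2,   3]
  [  2,  -1,  -3]
R2 → R2 + (2)·R1
REF = 
  [ -1,  -2,   3]
  [  0,  -5,   3]

No row of the form [0 0 | nonzero], so the system is consistent. Back-substitution gives c₁ = -9/5, c₂ = -3/5: w = (-9/5)·v₁ + (-3/5)·v₂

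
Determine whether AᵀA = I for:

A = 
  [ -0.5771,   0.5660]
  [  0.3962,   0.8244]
No

AᵀA = 
  [  0.4900,   0]
  [  0,   1]
≠ I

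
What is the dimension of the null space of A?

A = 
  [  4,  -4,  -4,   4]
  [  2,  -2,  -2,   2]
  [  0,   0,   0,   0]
nullity(A) = 3

Row reduce:
R2 → R2 - (1/2)·R1
REF = 
  [  4,  -4,  -4,   4]
  [  0,   0,   0,   0]
  [  0,   0,   0,   0]
Pivot columns: 1 → 1 pivot.
rank(A) = 1, so nullity(A) = 4 - 1 = 3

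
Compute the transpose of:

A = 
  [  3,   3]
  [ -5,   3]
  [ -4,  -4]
Aᵀ = 
  [  3,  -5,  -4]
  [  3,   3,  -4]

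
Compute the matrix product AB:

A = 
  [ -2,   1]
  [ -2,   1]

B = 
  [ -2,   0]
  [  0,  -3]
A is 2×2 and B is 2×2, so AB is 2×2. Each entry is (row of A)·(column of B):
AB[1,1] = (-2)(-2) + (1)(0) = 4
AB[1,2] = (-2)(0) + (1)(-3) = -3
AB[2,1] = (-2)(-2) + (1)(0) = 4
AB[2,2] = (-2)(0) + (1)(-3) = -3

AB = 
  [  4,  -3]
  [  4,  -3]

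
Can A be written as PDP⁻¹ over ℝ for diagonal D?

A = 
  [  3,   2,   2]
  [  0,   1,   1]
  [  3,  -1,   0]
No

Characteristic polynomial: det(λI - A) = λ³ - 4λ² - 2λ - 3
By the rational root theorem any rational root is an integer dividing 3; none of those is a root, so p(λ) has no rational roots and hence (being an irreducible cubic) no repeated roots.
Discriminant of the cubic: Δ = -1347
Δ < 0 ⇒ one real eigenvalue and a complex-conjugate pair: λ ≈ 4.58, -0.2899 + 0.7557i, -0.2899 - 0.7557i
Has complex eigenvalues (not diagonalizable over ℝ).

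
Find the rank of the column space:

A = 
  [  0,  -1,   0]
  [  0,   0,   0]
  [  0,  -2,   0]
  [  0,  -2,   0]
dim(Col(A)) = 1

Row reduce:
R3 → R3 - (2)·R1
R4 → R4 - (2)·R1
REF = 
  [  0,  -1,   0]
  [  0,   0,   0]
  [  0,   0,   0]
  [  0,   0,   0]
Pivot columns: 2 → 1 pivot.
dim(Col(A)) = number of pivot columns = 1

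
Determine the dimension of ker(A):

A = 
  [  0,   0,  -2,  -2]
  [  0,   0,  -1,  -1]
nullity(A) = 3

Row reduce:
R2 → R2 - (1/2)·R1
REF = 
  [  0,   0,  -2,  -2]
  [  0,   0,   0,   0]
Pivot columns: 3 → 1 pivot.
rank(A) = 1, so nullity(A) = 4 - 1 = 3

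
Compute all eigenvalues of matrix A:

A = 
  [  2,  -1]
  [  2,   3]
tr(A) = 5, det(A) = 8
Characteristic polynomial: λ² - tr(A)λ + det(A) = λ² - 5λ + 8
λ² - 5λ + 8 = 0  ⇒  λ = (5 ± √((-5)² - 4·(8)))/2 = (5 ± √(-7))/2
  = (5 + i√7)/2,  (5 - i√7)/2

λ = (5 + i√7)/2, (5 - i√7)/2  (≈ 2.5 + 1.323i, 2.5 - 1.323i)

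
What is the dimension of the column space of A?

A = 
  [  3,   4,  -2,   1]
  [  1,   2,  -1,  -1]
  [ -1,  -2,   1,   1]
dim(Col(A)) = 2

Row reduce:
R2 → R2 - (1/3)·R1
R3 → R3 + (1/3)·R1
R3 → R3 + (1)·R2
REF = 
  [   3,    4,   -2,    1]
  [   0,  2/3, -1/3, -4/3]
  [   0,    0,    0,    0]
Pivot columns: 1, 2 → 2 pivots.
dim(Col(A)) = number of pivot columns = 2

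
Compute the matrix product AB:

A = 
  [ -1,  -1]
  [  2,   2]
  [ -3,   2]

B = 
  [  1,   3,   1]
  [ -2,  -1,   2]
AB = 
  [  1,  -2,  -3]
  [ -2,   4,   6]
  [ -7, -11,   1]

A is 3×2 and B is 2×3, so AB is 3×3. Each entry is (row of A)·(column of B):
AB[1,1] = (-1)(1) + (-1)(-2) = 1
AB[1,2] = (-1)(3) + (-1)(-1) = -2
AB[1,3] = (-1)(1) + (-1)(2) = -3
AB[2,1] = (2)(1) + (2)(-2) = -2
AB[2,2] = (2)(3) + (2)(-1) = 4
AB[2,3] = (2)(1) + (2)(2) = 6
AB[3,1] = (-3)(1) + (2)(-2) = -7
AB[3,2] = (-3)(3) + (2)(-1) = -11
AB[3,3] = (-3)(1) + (2)(2) = 1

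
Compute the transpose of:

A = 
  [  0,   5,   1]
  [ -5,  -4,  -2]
Aᵀ = 
  [  0,  -5]
  [  5,  -4]
  [  1,  -2]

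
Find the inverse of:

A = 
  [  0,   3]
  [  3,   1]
det(A) = (0)(1) - (3)(3) = -9
For a 2×2 matrix, A⁻¹ = (1/det(A)) · [[d, -b], [-c, a]]
    = (-1/9) · [[1, -3], [-3, 0]]

A⁻¹ = 
  [-1/9,  1/3]
  [ 1/3,    0]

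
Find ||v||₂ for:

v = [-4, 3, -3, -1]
5.916

||v||₂ = √((-4)² + (3)² + (-3)² + (-1)²) = √35 = 5.916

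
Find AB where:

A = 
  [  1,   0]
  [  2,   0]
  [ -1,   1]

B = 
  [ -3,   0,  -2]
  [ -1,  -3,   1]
AB = 
  [ -3,   0,  -2]
  [ -6,   0,  -4]
  [  2,  -3,   3]

A is 3×2 and B is 2×3, so AB is 3×3. Each entry is (row of A)·(column of B):
AB[1,1] = (1)(-3) + (0)(-1) = -3
AB[1,2] = (1)(0) + (0)(-3) = 0
AB[1,3] = (1)(-2) + (0)(1) = -2
AB[2,1] = (2)(-3) + (0)(-1) = -6
AB[2,2] = (2)(0) + (0)(-3) = 0
AB[2,3] = (2)(-2) + (0)(1) = -4
AB[3,1] = (-1)(-3) + (1)(-1) = 2
AB[3,2] = (-1)(0) + (1)(-3) = -3
AB[3,3] = (-1)(-2) + (1)(1) = 3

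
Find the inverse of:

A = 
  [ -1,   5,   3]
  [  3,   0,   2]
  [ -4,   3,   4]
det(A) = (-1)·((0)(4) - (2)(3)) - (5)·((3)(4) - (2)(-4)) + (3)·((3)(3) - (0)(-4))
  = (-1)(-6) - (5)(20) + (3)(9)
  = -67
det(A) = -67 ≠ 0, so A is invertible.

Cofactors Cᵢⱼ = (-1)ⁱ⁺ʲ·Mᵢⱼ:
C = 
  [ -6, -20,   9]
  [-11,   8, -17]
  [ 10,  11, -15]

adj(A) = Cᵀ:
adj(A) = 
  [ -6, -11,  10]
  [-20,   8,  11]
  [  9, -17, -15]

A⁻¹ = (-1/67) · adj(A):
A⁻¹ = 
  [  6/67,  11/67, -10/67]
  [ 20/67,  -8/67, -11/67]
  [ -9/67,  17/67,  15/67]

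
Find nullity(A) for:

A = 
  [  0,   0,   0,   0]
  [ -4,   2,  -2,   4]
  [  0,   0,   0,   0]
nullity(A) = 3

Row reduce:
Swap R1 ↔ R2
REF = 
  [ -4,   2,  -2,   4]
  [  0,   0,   0,   0]
  [  0,   0,   0,   0]
Pivot columns: 1 → 1 pivot.
rank(A) = 1, so nullity(A) = 4 - 1 = 3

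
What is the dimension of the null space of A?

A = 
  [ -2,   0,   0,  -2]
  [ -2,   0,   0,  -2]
nullity(A) = 3

Row reduce:
R2 → R2 - (1)·R1
REF = 
  [ -2,   0,   0,  -2]
  [  0,   0,   0,   0]
Pivot columns: 1 → 1 pivot.
rank(A) = 1, so nullity(A) = 4 - 1 = 3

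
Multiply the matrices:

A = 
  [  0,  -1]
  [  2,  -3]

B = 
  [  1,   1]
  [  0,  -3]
A is 2×2 and B is 2×2, so AB is 2×2. Each entry is (row of A)·(column of B):
AB[1,1] = (0)(1) + (-1)(0) = 0
AB[1,2] = (0)(1) + (-1)(-3) = 3
AB[2,1] = (2)(1) + (-3)(0) = 2
AB[2,2] = (2)(1) + (-3)(-3) = 11

AB = 
  [  0,   3]
  [  2,  11]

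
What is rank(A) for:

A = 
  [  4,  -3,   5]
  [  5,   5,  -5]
rank(A) = 2

Row reduce:
R2 → R2 - (5/4)·R1
REF = 
  [    4,    -3,     5]
  [    0,  35/4, -45/4]
Pivot columns: 1, 2 → 2 pivots.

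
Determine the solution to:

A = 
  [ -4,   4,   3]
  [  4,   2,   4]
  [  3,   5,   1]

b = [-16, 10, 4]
x = [3, -1, 0]

Row reduce the augmented matrix [A|b]:
R2 → R2 + (1)·R1
R3 → R3 + (3/4)·R1
R3 → R3 - (4/3)·R2
REF = 
  [    -4,      4,      3,    -16]
  [     0,      6,      7,     -6]
  [     0,      0, -73/12,      0]

Back-substitution:
x₃ = 0 / (-73/12) = 0
x₂ = (-6 - (7)(0)) / 6 = -1
x₁ = (-16 - (4)(-1) - (3)(0)) / (-4) = 3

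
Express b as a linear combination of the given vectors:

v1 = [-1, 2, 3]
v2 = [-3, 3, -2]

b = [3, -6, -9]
c1 = -3, c2 = 0

b = -3·v1 + 0·v2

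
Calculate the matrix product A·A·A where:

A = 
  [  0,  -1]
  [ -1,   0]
A² = A·A:
A²[1,1] = (0)(0) + (-1)(-1) = 1
A²[1,2] = (0)(-1) + (-1)(0) = 0
A²[2,1] = (-1)(0) + (0)(-1) = 0
A²[2,2] = (-1)(-1) + (0)(0) = 1
A² = 
  [  1,   0]
  [  0,   1]

A^3 = A^2·A:
A^3[1,1] = (1)(0) + (0)(-1) = 0
A^3[1,2] = (1)(-1) + (0)(0) = -1
A^3[2,1] = (0)(0) + (1)(-1) = -1
A^3[2,2] = (0)(-1) + (1)(0) = 0
A^3 = 
  [  0,  -1]
  [ -1,   0]

Therefore
A^3 = 
  [  0,  -1]
  [ -1,   0]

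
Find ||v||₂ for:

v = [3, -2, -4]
5.385

||v||₂ = √((3)² + (-2)² + (-4)²) = √29 = 5.385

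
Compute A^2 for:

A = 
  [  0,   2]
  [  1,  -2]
A² = A·A:
A²[1,1] = (0)(0) + (2)(1) = 2
A²[1,2] = (0)(2) + (2)(-2) = -4
A²[2,1] = (1)(0) + (-2)(1) = -2
A²[2,2] = (1)(2) + (-2)(-2) = 6
A² = 
  [  2,  -4]
  [ -2,   6]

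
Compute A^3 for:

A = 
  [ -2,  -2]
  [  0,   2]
A² = A·A:
A²[1,1] = (-2)(-2) + (-2)(0) = 4
A²[1,2] = (-2)(-2) + (-2)(2) = 0
A²[2,1] = (0)(-2) + (2)(0) = 0
A²[2,2] = (0)(-2) + (2)(2) = 4
A² = 
  [  4,   0]
  [  0,   4]

A^3 = A^2·A:
A^3[1,1] = (4)(-2) + (0)(0) = -8
A^3[1,2] = (4)(-2) + (0)(2) = -8
A^3[2,1] = (0)(-2) + (4)(0) = 0
A^3[2,2] = (0)(-2) + (4)(2) = 8
A^3 = 
  [ -8,  -8]
  [  0,   8]

Therefore
A^3 = 
  [ -8,  -8]
  [  0,   8]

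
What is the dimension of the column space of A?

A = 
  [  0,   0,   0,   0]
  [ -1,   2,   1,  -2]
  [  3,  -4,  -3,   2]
Row reduce:
Swap R1 ↔ R2
R3 → R3 + (3)·R1
Swap R2 ↔ R3
REF = 
  [ -1,   2,   1,  -2]
  [  0,   2,   0,  -4]
  [  0,   0,   0,   0]
Pivot columns: 1, 2 → 2 pivots.
dim(Col(A)) = number of pivot columns = 2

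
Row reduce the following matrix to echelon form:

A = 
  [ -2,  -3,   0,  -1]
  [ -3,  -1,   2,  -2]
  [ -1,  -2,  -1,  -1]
Row operations:
R2 → R2 - (3/2)·R1
R3 → R3 - (1/2)·R1
R3 → R3 + (1/7)·R2

Resulting echelon form:
REF = 
  [  -2,   -3,    0,   -1]
  [   0,  7/2,    2, -1/2]
  [   0,    0, -5/7, -4/7]

Rank = 3 (number of non-zero pivot rows).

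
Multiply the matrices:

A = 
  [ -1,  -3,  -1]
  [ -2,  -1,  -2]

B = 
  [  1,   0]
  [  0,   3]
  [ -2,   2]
AB = 
  [  1, -11]
  [  2,  -7]

A is 2×3 and B is 3×2, so AB is 2×2. Each entry is (row of A)·(column of B):
AB[1,1] = (-1)(1) + (-3)(0) + (-1)(-2) = 1
AB[1,2] = (-1)(0) + (-3)(3) + (-1)(2) = -11
AB[2,1] = (-2)(1) + (-1)(0) + (-2)(-2) = 2
AB[2,2] = (-2)(0) + (-1)(3) + (-2)(2) = -7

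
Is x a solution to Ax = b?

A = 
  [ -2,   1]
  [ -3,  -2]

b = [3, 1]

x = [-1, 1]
Yes

Ax = [3, 1] = b ✓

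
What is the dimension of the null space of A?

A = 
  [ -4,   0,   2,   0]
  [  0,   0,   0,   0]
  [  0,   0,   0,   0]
nullity(A) = 3

Row reduce:
(no row operations needed)
REF = 
  [ -4,   0,   2,   0]
  [  0,   0,   0,   0]
  [  0,   0,   0,   0]
Pivot columns: 1 → 1 pivot.
rank(A) = 1, so nullity(A) = 4 - 1 = 3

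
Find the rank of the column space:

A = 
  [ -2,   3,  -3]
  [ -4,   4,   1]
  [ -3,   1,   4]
dim(Col(A)) = 3

Row reduce:
R2 → R2 - (2)·R1
R3 → R3 - (3/2)·R1
R3 → R3 - (7/4)·R2
REF = 
  [   -2,     3,    -3]
  [    0,    -2,     7]
  [    0,     0, -15/4]
Pivot columns: 1, 2, 3 → 3 pivots.
dim(Col(A)) = number of pivot columns = 3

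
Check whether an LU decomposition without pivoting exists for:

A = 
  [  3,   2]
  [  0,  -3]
Yes.
A[1,1] = 3 ≠ 0, so Gaussian elimination proceeds without a row swap: multiplier ℓ₂₁ = (0)/(3) = 0, and U[2,2] = -3 - (0)(2) = -3.
L = 
  [  1,   0]
  [  0,   1]
U = 
  [  3,   2]
  [  0,  -3]
Check row 2 of LU: [(0)(3), (0)(2) + (-3)] = [0, -3] = row 2 of A ✓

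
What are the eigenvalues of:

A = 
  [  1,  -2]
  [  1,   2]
tr(A) = 3, det(A) = 4
Characteristic polynomial: λ² - tr(A)λ + det(A) = λ² - 3λ + 4
λ² - 3λ + 4 = 0  ⇒  λ = (3 ± √((-3)² - 4·(4)))/2 = (3 ± √(-7))/2
  = (3 + i√7)/2,  (3 - i√7)/2

λ = (3 + i√7)/2, (3 - i√7)/2  (≈ 1.5 + 1.323i, 1.5 - 1.323i)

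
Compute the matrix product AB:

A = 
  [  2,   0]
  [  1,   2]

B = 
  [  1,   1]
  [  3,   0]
AB = 
  [  2,   2]
  [  7,   1]

A is 2×2 and B is 2×2, so AB is 2×2. Each entry is (row of A)·(column of B):
AB[1,1] = (2)(1) + (0)(3) = 2
AB[1,2] = (2)(1) + (0)(0) = 2
AB[2,1] = (1)(1) + (2)(3) = 7
AB[2,2] = (1)(1) + (2)(0) = 1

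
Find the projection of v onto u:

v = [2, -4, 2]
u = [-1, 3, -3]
proj_u(v) = [20/19, -60/19, 60/19]

v·u = (2)(-1) + (-4)(3) + (2)(-3) = -20
u·u = (-1)² + (3)² + (-3)² = 19
proj_u(v) = (v·u / u·u) × u = (-20/19) × u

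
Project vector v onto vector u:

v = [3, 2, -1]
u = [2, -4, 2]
v·u = (3)(2) + (2)(-4) + (-1)(2) = -4
u·u = (2)² + (-4)² + (2)² = 24
proj_u(v) = (v·u / u·u) × u = (-4/24) × u = (-1/6) × u

proj_u(v) = [-1/3, 2/3, -1/3]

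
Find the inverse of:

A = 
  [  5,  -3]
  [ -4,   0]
det(A) = (5)(0) - (-3)(-4) = -12
For a 2×2 matrix, A⁻¹ = (1/det(A)) · [[d, -b], [-c, a]]
    = (-1/12) · [[0, 3], [4, 5]]

A⁻¹ = 
  [    0,  -1/4]
  [ -1/3, -5/12]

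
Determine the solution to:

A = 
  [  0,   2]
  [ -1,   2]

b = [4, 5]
Row reduce the augmented matrix [A|b]:
Swap R1 ↔ R2
REF = 
  [ -1,   2,   5]
  [  0,   2,   4]

Back-substitution:
x₂ = 4 / 2 = 2
x₁ = (5 - (2)(2)) / (-1) = -1

x = [-1, 2]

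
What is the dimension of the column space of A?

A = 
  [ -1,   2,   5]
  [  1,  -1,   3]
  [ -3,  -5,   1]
Row reduce:
R2 → R2 + (1)·R1
R3 → R3 - (3)·R1
R3 → R3 + (11)·R2
REF = 
  [ -1,   2,   5]
  [  0,   1,   8]
  [  0,   0,  74]
Pivot columns: 1, 2, 3 → 3 pivots.
dim(Col(A)) = number of pivot columns = 3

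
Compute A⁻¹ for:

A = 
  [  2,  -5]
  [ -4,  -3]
det(A) = (2)(-3) - (-5)(-4) = -26
For a 2×2 matrix, A⁻¹ = (1/det(A)) · [[d, -b], [-c, a]]
    = (-1/26) · [[-3, 5], [4, 2]]

A⁻¹ = 
  [ 3/26, -5/26]
  [-2/13, -1/13]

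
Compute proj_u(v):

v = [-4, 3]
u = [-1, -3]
v·u = (-4)(-1) + (3)(-3) = -5
u·u = (-1)² + (-3)² = 10
proj_u(v) = (v·u / u·u) × u = (-5/10) × u = (-1/2) × u

proj_u(v) = [1/2, 3/2]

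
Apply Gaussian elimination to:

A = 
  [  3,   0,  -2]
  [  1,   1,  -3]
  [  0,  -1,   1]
Row operations:
R2 → R2 - (1/3)·R1
R3 → R3 + (1)·R2

Resulting echelon form:
REF = 
  [   3,    0,   -2]
  [   0,    1, -7/3]
  [   0,    0, -4/3]

Rank = 3 (number of non-zero pivot rows).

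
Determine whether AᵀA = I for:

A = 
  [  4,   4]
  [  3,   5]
No

AᵀA = 
  [ 25,  31]
  [ 31,  41]
≠ I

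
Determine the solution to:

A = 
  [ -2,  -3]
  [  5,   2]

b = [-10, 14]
Row reduce the augmented matrix [A|b]:
R2 → R2 + (5/2)·R1
REF = 
  [   -2,    -3,   -10]
  [    0, -11/2,   -11]

Back-substitution:
x₂ = (-11) / (-11/2) = 2
x₁ = (-10 - (-3)(2)) / (-2) = 2

x = [2, 2]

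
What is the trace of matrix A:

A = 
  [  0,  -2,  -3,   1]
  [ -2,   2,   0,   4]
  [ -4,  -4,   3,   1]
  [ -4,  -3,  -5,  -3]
2

tr(A) = 0 + 2 + 3 + -3 = 2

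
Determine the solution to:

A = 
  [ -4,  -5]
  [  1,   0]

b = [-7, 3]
Row reduce the augmented matrix [A|b]:
R2 → R2 + (1/4)·R1
REF = 
  [  -4,   -5,   -7]
  [   0, -5/4,  5/4]

Back-substitution:
x₂ = (5/4) / (-5/4) = -1
x₁ = (-7 - (-5)(-1)) / (-4) = 3

x = [3, -1]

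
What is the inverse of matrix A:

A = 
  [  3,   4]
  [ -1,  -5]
det(A) = (3)(-5) - (4)(-1) = -11
For a 2×2 matrix, A⁻¹ = (1/det(A)) · [[d, -b], [-c, a]]
    = (-1/11) · [[-5, -4], [1, 3]]

A⁻¹ = 
  [ 5/11,  4/11]
  [-1/11, -3/11]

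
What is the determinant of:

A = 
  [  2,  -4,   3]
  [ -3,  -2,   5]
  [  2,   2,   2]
-98

Cofactor expansion along row 1:
det(A) = (2)·((-2)(2) - (5)(2)) - (-4)·((-3)(2) - (5)(2)) + (3)·((-3)(2) - (-2)(2))
  = (2)(-14) - (-4)(-16) + (3)(-2)
  = -98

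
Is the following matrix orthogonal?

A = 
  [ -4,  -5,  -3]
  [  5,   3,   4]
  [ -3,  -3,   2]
No

AᵀA = 
  [ 50,  44,  26]
  [ 44,  43,  21]
  [ 26,  21,  29]
≠ I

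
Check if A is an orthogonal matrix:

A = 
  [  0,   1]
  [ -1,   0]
Yes

AᵀA = 
  [  1,   0]
  [  0,   1]
= I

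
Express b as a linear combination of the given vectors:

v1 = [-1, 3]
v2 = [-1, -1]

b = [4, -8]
c1 = -3, c2 = -1

b = -3·v1 + -1·v2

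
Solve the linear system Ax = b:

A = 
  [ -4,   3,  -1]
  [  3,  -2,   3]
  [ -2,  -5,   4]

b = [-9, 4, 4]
x = [1, -2, -1]

Row reduce the augmented matrix [A|b]:
R2 → R2 + (3/4)·R1
R3 → R3 - (1/2)·R1
R3 → R3 + (26)·R2
REF = 
  [   -4,     3,    -1,    -9]
  [    0,   1/4,   9/4, -11/4]
  [    0,     0,    63,   -63]

Back-substitution:
x₃ = (-63) / 63 = -1
x₂ = (-11/4 - (9/4)(-1)) / (1/4) = -2
x₁ = (-9 - (3)(-2) - (-1)(-1)) / (-4) = 1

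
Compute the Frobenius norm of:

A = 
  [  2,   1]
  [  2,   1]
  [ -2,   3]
||A||_F = 4.796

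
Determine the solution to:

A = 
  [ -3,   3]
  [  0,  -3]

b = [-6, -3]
Row reduce the augmented matrix [A|b]:
(already in echelon form)
REF = 
  [ -3,   3,  -6]
  [  0,  -3,  -3]

Back-substitution:
x₂ = (-3) / (-3) = 1
x₁ = (-6 - (3)(1)) / (-3) = 3

x = [3, 1]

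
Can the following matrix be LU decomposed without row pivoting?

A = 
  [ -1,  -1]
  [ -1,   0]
Yes.
A[1,1] = -1 ≠ 0, so Gaussian elimination proceeds without a row swap: multiplier ℓ₂₁ = (-1)/(-1) = 1, and U[2,2] = 0 - (1)(-1) = 1.
L = 
  [  1,   0]
  [  1,   1]
U = 
  [ -1,  -1]
  [  0,   1]
Check row 2 of LU: [(1)(-1), (1)(-1) + 1] = [-1, 0] = row 2 of A ✓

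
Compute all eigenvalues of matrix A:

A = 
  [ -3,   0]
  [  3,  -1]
λ = -1, -3

tr(A) = -4, det(A) = 3
Characteristic polynomial: λ² - tr(A)λ + det(A) = λ² + 4λ + 3
λ² + 4λ + 3 = (λ + 3)(λ + 1)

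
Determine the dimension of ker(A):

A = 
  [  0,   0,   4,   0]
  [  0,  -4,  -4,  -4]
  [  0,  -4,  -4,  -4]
nullity(A) = 2

Row reduce:
Swap R1 ↔ R2
R3 → R3 - (1)·R1
REF = 
  [  0,  -4,  -4,  -4]
  [  0,   0,   4,   0]
  [  0,   0,   0,   0]
Pivot columns: 2, 3 → 2 pivots.
rank(A) = 2, so nullity(A) = 4 - 2 = 2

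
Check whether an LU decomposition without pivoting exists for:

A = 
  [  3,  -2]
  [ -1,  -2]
Yes.
A[1,1] = 3 ≠ 0, so Gaussian elimination proceeds without a row swap: multiplier ℓ₂₁ = (-1)/(3) = -1/3, and U[2,2] = -2 - (-1/3)(-2) = -8/3.
L = 
  [   1,    0]
  [-1/3,    1]
U = 
  [   3,   -2]
  [   0, -8/3]
Check row 2 of LU: [(-1/3)(3), (-1/3)(-2) + (-8/3)] = [-1, -2] = row 2 of A ✓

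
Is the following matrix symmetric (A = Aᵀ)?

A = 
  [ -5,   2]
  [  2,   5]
Yes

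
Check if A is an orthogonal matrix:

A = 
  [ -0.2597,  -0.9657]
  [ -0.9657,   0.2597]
Yes

AᵀA = 
  [  1,   0]
  [  0,   1]
≈ I (equal to I up to the 4-dp rounding of the entries)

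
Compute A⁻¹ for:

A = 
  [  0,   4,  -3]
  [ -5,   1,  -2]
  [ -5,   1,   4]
det(A) = (0)·((1)(4) - (-2)(1)) - (4)·((-5)(4) - (-2)(-5)) + (-3)·((-5)(1) - (1)(-5))
  = (0)(6) - (4)(-30) + (-3)(0)
  = 120
det(A) = 120 ≠ 0, so A is invertible.

Cofactors Cᵢⱼ = (-1)ⁱ⁺ʲ·Mᵢⱼ:
C = 
  [  6,  30,   0]
  [-19, -15, -20]
  [ -5,  15,  20]

adj(A) = Cᵀ:
adj(A) = 
  [  6, -19,  -5]
  [ 30, -15,  15]
  [  0, -20,  20]

A⁻¹ = (1/120) · adj(A):
A⁻¹ = 
  [   1/20, -19/120,   -1/24]
  [    1/4,    -1/8,     1/8]
  [      0,    -1/6,     1/6]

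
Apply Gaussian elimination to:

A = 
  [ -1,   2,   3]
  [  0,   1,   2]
Row operations:
No row operations needed (already in echelon form).

Resulting echelon form:
REF = 
  [ -1,   2,   3]
  [  0,   1,   2]

Rank = 2 (number of non-zero pivot rows).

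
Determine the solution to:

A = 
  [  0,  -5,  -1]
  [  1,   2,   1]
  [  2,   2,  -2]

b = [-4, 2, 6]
x = [1, 1, -1]

Row reduce the augmented matrix [A|b]:
Swap R1 ↔ R2
R3 → R3 - (2)·R1
R3 → R3 - (2/5)·R2
REF = 
  [    1,     2,     1,     2]
  [    0,    -5,    -1,    -4]
  [    0,     0, -18/5,  18/5]

Back-substitution:
x₃ = (18/5) / (-18/5) = -1
x₂ = (-4 - (-1)(-1)) / (-5) = 1
x₁ = (2 - (2)(1) - (1)(-1)) / 1 = 1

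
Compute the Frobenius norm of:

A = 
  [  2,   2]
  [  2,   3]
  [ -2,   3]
||A||_F = 5.831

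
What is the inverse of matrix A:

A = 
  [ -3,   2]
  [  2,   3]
det(A) = (-3)(3) - (2)(2) = -13
For a 2×2 matrix, A⁻¹ = (1/det(A)) · [[d, -b], [-c, a]]
    = (-1/13) · [[3, -2], [-2, -3]]

A⁻¹ = 
  [-3/13,  2/13]
  [ 2/13,  3/13]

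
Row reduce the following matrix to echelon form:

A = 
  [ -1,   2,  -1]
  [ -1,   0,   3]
Row operations:
R2 → R2 - (1)·R1

Resulting echelon form:
REF = 
  [ -1,   2,  -1]
  [  0,  -2,   4]

Rank = 2 (number of non-zero pivot rows).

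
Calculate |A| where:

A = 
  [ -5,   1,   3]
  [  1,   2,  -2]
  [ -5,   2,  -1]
Cofactor expansion along row 1:
det(A) = (-5)·((2)(-1) - (-2)(2)) - (1)·((1)(-1) - (-2)(-5)) + (3)·((1)(2) - (2)(-5))
  = (-5)(2) - (1)(-11) + (3)(12)
  = 37

det(A) = 37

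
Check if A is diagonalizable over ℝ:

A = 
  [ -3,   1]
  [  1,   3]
Yes

tr(A) = 0, det(A) = -10
Characteristic polynomial: λ² - tr(A)λ + det(A) = λ² - 10
λ² - 10 = 0  ⇒  λ = (0 ± √((0)² - 4·(-10)))/2 = (0 ± √(40))/2
  = √10,  -√10
Eigenvalues: √10, -√10  (≈ 3.162, -3.162)
The two irrational eigenvalues are distinct (simple), so each has alg. mult. = geom. mult. = 1.
Sum of geometric multiplicities equals n, so A has n independent eigenvectors.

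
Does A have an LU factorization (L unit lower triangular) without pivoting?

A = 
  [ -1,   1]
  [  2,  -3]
Yes.
A[1,1] = -1 ≠ 0, so Gaussian elimination proceeds without a row swap: multiplier ℓ₂₁ = (2)/(-1) = -2, and U[2,2] = -3 - (-2)(1) = -1.
L = 
  [  1,   0]
  [ -2,   1]
U = 
  [ -1,   1]
  [  0,  -1]
Check row 2 of LU: [(-2)(-1), (-2)(1) + (-1)] = [2, -3] = row 2 of A ✓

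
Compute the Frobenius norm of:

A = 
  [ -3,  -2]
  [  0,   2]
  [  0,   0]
||A||_F = 4.123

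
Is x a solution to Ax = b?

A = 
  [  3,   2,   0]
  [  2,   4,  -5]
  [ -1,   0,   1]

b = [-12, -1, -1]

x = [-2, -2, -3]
No

Ax = [-10, 3, -1] ≠ b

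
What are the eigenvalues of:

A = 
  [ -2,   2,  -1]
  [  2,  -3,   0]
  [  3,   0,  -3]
Characteristic polynomial: det(λI - A) = λ³ + 8λ² + 20λ + 15
Testing integer divisors of the constant term: p(-3) = 0, so (λ + 3) is a factor:
p(λ) = (λ + 3)(λ² + 5λ + 5)
λ² + 5λ + 5 = 0  ⇒  λ = (-5 ± √((5)² - 4·(5)))/2 = (-5 ± √(5))/2
  = (-5 + √5)/2,  (-5 - √5)/2

λ = -3, (-5 + √5)/2, (-5 - √5)/2  (≈ -3, -1.382, -3.618)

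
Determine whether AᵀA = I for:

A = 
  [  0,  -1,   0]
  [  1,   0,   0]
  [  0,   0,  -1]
Yes

AᵀA = 
  [  1,   0,   0]
  [  0,   1,   0]
  [  0,   0,   1]
= I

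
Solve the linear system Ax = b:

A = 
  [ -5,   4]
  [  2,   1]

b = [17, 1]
Row reduce the augmented matrix [A|b]:
R2 → R2 + (2/5)·R1
REF = 
  [  -5,    4,   17]
  [   0, 13/5, 39/5]

Back-substitution:
x₂ = (39/5) / (13/5) = 3
x₁ = (17 - (4)(3)) / (-5) = -1

x = [-1, 3]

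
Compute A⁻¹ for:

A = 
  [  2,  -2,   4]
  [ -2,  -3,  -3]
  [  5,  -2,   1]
det(A) = (2)·((-3)(1) - (-3)(-2)) - (-2)·((-2)(1) - (-3)(5)) + (4)·((-2)(-2) - (-3)(5))
  = (2)(-9) - (-2)(13) + (4)(19)
  = 84
det(A) = 84 ≠ 0, so A is invertible.

Cofactors Cᵢⱼ = (-1)ⁱ⁺ʲ·Mᵢⱼ:
C = 
  [ -9, -13,  19]
  [ -6, -18,  -6]
  [ 18,  -2, -10]

adj(A) = Cᵀ:
adj(A) = 
  [ -9,  -6,  18]
  [-13, -18,  -2]
  [ 19,  -6, -10]

A⁻¹ = (1/84) · adj(A):
A⁻¹ = 
  [ -3/28,  -1/14,   3/14]
  [-13/84,  -3/14,  -1/42]
  [ 19/84,  -1/14,  -5/42]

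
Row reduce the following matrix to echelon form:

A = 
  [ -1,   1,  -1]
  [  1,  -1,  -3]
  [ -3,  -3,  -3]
Row operations:
R2 → R2 + (1)·R1
R3 → R3 - (3)·R1
Swap R2 ↔ R3

Resulting echelon form:
REF = 
  [ -1,   1,  -1]
  [  0,  -6,   0]
  [  0,   0,  -4]

Rank = 3 (number of non-zero pivot rows).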